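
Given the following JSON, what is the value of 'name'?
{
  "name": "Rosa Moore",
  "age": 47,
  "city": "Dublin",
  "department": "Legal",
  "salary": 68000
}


Looking up field 'name'
Value: Rosa Moore

Rosa Moore


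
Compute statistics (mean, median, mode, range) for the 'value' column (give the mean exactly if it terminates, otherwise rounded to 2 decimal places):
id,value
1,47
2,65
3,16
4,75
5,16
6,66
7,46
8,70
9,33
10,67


Data: [47, 65, 16, 75, 16, 66, 46, 70, 33, 67]
Count: 10
Sum: 501
Mean: 501/10 = 50.1
Sorted: [16, 16, 33, 46, 47, 65, 66, 67, 70, 75]
Median: 56.0
Mode: 16 (2 times)
Range: 75 - 16 = 59
Min: 16, Max: 75

mean=50.1, median=56.0, mode=16, range=59


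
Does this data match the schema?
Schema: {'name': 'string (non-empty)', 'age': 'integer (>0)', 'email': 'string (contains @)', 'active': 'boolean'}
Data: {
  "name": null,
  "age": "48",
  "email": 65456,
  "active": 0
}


Validating each field against schema:
  name: FAIL (null is not a string)
  age: FAIL ("48" is not an integer)
  email: FAIL (65456 is not a string)
  active: FAIL (0 is not a boolean)

Result: INVALID (4 errors: name, age, email, active)

INVALID (4 errors: name, age, email, active)


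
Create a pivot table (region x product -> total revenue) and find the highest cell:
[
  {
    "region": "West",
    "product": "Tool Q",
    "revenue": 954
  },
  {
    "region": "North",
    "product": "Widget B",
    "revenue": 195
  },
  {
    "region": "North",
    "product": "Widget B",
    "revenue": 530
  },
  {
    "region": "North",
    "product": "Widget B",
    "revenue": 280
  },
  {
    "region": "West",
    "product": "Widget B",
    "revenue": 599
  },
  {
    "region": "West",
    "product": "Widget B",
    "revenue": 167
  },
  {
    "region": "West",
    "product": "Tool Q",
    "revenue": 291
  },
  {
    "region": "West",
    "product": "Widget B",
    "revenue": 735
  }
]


Pivot: region (rows) x product (columns) -> total revenue

     Tool Q        Widget B    
North            0          1005  
West          1245          1501  

Highest: West / Widget B = $1501

West / Widget B = $1501


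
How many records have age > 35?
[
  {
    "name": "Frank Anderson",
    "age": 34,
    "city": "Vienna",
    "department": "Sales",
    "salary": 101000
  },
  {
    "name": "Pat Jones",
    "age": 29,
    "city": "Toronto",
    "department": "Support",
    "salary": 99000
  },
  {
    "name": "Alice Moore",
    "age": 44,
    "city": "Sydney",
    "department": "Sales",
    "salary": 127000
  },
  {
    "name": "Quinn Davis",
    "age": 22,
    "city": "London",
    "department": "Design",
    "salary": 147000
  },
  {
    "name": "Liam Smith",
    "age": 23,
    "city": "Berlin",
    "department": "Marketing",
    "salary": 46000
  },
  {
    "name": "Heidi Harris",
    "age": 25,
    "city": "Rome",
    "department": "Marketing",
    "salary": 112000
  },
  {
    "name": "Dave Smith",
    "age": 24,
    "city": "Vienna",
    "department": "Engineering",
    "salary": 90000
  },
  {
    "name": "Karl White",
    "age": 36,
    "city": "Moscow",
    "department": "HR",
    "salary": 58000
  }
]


Data: 8 records
Condition: age > 35

Checking each record:
  Frank Anderson: 34
  Pat Jones: 29
  Alice Moore: 44 MATCH
  Quinn Davis: 22
  Liam Smith: 23
  Heidi Harris: 25
  Dave Smith: 24
  Karl White: 36 MATCH

Count: 2

2


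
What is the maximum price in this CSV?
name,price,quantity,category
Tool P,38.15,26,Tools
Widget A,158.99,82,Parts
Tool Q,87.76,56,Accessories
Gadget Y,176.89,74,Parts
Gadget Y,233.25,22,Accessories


Computing maximum price:
Values: [38.15, 158.99, 87.76, 176.89, 233.25]
Max = 233.25

233.25


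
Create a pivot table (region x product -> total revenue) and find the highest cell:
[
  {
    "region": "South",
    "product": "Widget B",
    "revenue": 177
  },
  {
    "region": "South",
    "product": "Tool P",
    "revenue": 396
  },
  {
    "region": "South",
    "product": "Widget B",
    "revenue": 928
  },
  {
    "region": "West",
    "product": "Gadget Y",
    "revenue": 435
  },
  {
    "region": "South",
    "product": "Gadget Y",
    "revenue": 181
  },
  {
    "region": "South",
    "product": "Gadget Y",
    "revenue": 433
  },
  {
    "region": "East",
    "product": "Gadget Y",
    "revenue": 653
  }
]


Pivot: region (rows) x product (columns) -> total revenue

     Gadget Y      Tool P        Widget B    
East           653             0             0  
South          614           396          1105  
West           435             0             0  

Highest: South / Widget B = $1105

South / Widget B = $1105


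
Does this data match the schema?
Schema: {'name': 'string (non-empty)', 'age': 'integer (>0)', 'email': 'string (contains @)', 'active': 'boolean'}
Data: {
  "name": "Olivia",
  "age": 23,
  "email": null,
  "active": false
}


Validating each field against schema:
  name: OK (non-empty string)
  age: OK (positive integer)
  email: FAIL (null is not a string)
  active: OK (boolean)

Result: INVALID (1 error: email)

INVALID (1 error: email)


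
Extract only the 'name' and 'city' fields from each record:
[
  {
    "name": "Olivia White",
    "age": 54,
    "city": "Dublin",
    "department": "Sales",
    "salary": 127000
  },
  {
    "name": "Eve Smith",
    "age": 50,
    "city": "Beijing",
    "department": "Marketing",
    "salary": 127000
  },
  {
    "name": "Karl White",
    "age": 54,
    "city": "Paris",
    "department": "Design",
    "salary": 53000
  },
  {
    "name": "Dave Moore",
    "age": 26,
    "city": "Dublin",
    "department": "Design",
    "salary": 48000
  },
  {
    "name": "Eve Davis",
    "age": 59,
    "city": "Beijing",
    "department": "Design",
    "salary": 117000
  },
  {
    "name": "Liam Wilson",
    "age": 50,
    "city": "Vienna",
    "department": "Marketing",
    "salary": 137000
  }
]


Original: 6 records with fields: name, age, city, department, salary
Keep: ['name', 'city']
Drop: ['age', 'department', 'salary']
Result: 6 records, 2 fields each

[
  {
    "name": "Olivia White",
    "city": "Dublin"
  },
  {
    "name": "Eve Smith",
    "city": "Beijing"
  },
  {
    "name": "Karl White",
    "city": "Paris"
  },
  {
    "name": "Dave Moore",
    "city": "Dublin"
  },
  {
    "name": "Eve Davis",
    "city": "Beijing"
  },
  {
    "name": "Liam Wilson",
    "city": "Vienna"
  }
]


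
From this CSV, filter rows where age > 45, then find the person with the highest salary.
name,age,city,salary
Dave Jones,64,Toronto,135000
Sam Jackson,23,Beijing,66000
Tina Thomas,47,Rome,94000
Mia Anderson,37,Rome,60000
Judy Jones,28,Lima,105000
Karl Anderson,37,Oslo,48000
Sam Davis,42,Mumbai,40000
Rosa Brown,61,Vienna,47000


Filter: age > 45
Sort by: salary (descending)

Filtered records (3):
  Dave Jones, age 64, salary $135000
  Tina Thomas, age 47, salary $94000
  Rosa Brown, age 61, salary $47000

Highest salary: Dave Jones ($135000)

Dave Jones


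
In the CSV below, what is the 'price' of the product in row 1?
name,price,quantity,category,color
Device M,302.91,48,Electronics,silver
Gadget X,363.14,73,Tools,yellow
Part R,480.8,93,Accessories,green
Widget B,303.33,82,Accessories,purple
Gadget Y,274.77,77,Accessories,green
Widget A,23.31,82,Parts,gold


Query: Row 1 ('Device M'), column 'price'
Value: 302.91

302.91


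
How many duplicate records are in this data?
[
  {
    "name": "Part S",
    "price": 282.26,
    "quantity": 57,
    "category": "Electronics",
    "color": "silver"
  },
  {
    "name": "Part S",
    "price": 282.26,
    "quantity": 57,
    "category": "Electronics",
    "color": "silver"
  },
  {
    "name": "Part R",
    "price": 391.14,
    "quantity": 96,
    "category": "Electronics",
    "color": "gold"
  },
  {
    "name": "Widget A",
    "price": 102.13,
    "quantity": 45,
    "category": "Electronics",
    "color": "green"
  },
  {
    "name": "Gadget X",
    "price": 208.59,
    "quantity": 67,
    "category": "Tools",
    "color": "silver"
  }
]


Checking 5 records for duplicates:

  Row 1: Part S ($282.26, qty 57)
  Row 2: Part S ($282.26, qty 57) <-- DUPLICATE
  Row 3: Part R ($391.14, qty 96)
  Row 4: Widget A ($102.13, qty 45)
  Row 5: Gadget X ($208.59, qty 67)

Duplicates found: 1
Unique records: 4

1 duplicates, 4 unique


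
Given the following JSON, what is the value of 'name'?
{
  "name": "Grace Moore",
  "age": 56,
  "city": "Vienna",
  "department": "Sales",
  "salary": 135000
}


Looking up field 'name'
Value: Grace Moore

Grace Moore


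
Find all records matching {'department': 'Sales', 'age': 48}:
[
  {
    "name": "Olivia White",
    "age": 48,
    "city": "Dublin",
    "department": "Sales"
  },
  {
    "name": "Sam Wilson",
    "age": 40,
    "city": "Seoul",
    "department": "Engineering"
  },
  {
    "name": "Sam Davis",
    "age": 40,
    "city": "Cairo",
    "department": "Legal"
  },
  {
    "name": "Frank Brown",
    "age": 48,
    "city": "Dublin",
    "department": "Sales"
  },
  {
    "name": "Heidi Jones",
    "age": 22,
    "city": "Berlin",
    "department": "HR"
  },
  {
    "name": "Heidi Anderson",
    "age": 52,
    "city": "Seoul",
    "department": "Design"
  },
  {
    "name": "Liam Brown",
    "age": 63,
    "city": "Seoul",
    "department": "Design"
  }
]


Search criteria: {'department': 'Sales', 'age': 48}

Checking 7 records:
  Olivia White: {department: Sales, age: 48} <-- MATCH
  Sam Wilson: {department: Engineering, age: 40}
  Sam Davis: {department: Legal, age: 40}
  Frank Brown: {department: Sales, age: 48} <-- MATCH
  Heidi Jones: {department: HR, age: 22}
  Heidi Anderson: {department: Design, age: 52}
  Liam Brown: {department: Design, age: 63}

Matches: ["Olivia White", "Frank Brown"]

["Olivia White", "Frank Brown"]


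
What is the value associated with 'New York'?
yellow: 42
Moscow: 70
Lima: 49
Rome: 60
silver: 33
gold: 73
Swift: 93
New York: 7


Looking up key 'New York'
Value: 7

7


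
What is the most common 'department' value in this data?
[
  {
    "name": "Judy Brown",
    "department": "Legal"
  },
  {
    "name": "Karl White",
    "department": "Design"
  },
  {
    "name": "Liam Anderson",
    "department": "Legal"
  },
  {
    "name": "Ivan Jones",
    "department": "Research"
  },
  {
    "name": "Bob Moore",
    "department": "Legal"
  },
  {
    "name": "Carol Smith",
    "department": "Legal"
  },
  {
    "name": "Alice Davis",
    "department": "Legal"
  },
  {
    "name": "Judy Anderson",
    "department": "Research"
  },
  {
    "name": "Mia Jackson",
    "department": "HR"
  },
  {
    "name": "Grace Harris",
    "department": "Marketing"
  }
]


Counting 'department' values across 10 records:

  Legal: 5 #####
  Research: 2 ##
  Design: 1 #
  HR: 1 #
  Marketing: 1 #

Most common: Legal (5 times)

Legal (5 times)


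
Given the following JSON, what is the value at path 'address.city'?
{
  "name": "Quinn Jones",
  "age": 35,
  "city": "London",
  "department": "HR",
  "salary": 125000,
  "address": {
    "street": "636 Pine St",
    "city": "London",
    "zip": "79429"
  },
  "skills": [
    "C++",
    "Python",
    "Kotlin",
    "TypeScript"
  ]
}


Query: address.city
Path: address -> city
Value: London

London


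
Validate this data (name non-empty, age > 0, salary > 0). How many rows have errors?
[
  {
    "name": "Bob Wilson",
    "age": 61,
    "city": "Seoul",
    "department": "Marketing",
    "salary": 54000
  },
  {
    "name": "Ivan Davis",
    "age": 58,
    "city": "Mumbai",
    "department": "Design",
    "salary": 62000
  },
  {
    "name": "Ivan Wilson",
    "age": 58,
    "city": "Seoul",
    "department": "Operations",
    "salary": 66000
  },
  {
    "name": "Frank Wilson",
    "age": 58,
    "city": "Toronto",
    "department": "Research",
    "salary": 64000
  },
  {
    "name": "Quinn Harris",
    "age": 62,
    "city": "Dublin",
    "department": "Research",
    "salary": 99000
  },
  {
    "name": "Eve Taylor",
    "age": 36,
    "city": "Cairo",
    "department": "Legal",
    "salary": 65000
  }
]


Validating 6 records:
Rules: name non-empty, age > 0, salary > 0

  Row 1 (Bob Wilson): OK
  Row 2 (Ivan Davis): OK
  Row 3 (Ivan Wilson): OK
  Row 4 (Frank Wilson): OK
  Row 5 (Quinn Harris): OK
  Row 6 (Eve Taylor): OK

Total errors: 0

0 errors


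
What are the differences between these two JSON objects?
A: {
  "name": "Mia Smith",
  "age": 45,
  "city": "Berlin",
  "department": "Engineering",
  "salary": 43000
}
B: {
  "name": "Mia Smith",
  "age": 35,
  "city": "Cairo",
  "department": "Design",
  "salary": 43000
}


Comparing each field (in key order):
  name: same
  age: DIFFERENT
  city: DIFFERENT
  department: DIFFERENT
  salary: same
Differences:
  age: 45 -> 35
  city: Berlin -> Cairo
  department: Engineering -> Design

3 field(s) changed

3 changes: age, city, department


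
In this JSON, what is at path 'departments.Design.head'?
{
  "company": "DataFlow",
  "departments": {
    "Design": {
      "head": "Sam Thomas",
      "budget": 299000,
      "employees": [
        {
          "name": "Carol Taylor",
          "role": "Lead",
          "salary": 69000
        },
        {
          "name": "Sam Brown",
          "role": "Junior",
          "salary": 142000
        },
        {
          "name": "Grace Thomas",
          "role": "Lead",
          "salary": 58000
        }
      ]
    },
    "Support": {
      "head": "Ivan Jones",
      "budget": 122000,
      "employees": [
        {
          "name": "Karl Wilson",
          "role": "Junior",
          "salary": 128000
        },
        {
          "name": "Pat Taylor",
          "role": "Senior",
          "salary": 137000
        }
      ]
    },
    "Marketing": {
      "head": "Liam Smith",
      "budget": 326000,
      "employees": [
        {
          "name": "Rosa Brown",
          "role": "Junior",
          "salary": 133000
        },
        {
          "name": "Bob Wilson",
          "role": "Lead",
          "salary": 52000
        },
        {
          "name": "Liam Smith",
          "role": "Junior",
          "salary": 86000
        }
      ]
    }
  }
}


Path: departments.Design.head

Navigate:
  -> departments
  -> Design
  -> head = 'Sam Thomas'

Sam Thomas


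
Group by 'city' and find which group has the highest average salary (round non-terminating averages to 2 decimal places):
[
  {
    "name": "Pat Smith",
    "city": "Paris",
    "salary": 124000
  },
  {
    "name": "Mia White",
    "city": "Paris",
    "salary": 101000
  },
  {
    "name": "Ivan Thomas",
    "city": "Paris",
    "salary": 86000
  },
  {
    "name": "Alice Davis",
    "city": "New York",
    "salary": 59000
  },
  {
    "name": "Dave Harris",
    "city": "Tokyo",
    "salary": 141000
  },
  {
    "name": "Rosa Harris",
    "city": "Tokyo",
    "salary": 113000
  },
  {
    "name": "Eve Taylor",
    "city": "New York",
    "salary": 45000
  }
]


Group by: city

Groups:
  New York: 2 people, avg salary = 104000/2 = $52000
  Paris: 3 people, avg salary = 311000/3 ≈ $103666.67
  Tokyo: 2 people, avg salary = 254000/2 = $127000

Highest average salary: Tokyo ($127000)

Tokyo ($127000)


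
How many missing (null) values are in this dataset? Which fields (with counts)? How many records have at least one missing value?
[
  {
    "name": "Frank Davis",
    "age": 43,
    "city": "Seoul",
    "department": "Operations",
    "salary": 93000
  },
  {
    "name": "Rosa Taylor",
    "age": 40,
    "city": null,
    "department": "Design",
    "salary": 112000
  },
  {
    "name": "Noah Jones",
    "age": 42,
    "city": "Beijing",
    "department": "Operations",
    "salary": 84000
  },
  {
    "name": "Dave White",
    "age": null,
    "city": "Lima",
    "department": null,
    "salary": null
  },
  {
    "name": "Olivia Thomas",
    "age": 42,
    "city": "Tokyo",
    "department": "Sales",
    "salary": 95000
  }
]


Checking for missing (null) values in 5 records:

  Frank Davis: complete
  Rosa Taylor: city
  Noah Jones: complete
  Dave White: age, department, salary
  Olivia Thomas: complete

Per field:
  name: 0 missing
  age: 1 missing
  city: 1 missing
  department: 1 missing
  salary: 1 missing

Total missing values: 4
Records with any missing: 2

4 missing values (age: 1, city: 1, department: 1, salary: 1); 2 incomplete records


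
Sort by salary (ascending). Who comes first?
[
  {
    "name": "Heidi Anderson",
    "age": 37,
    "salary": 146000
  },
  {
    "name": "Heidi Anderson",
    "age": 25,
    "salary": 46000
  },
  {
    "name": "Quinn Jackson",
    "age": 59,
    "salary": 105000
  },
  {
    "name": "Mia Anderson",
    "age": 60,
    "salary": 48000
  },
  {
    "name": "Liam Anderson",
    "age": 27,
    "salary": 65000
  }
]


Sort by: salary (ascending)

Sorted order:
  1. Heidi Anderson (salary = 46000)
  2. Mia Anderson (salary = 48000)
  3. Liam Anderson (salary = 65000)
  4. Quinn Jackson (salary = 105000)
  5. Heidi Anderson (salary = 146000)

First: Heidi Anderson

Heidi Anderson


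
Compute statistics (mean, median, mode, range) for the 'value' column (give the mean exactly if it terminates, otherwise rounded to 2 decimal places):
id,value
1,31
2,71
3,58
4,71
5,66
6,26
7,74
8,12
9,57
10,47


Data: [31, 71, 58, 71, 66, 26, 74, 12, 57, 47]
Count: 10
Sum: 513
Mean: 513/10 = 51.3
Sorted: [12, 26, 31, 47, 57, 58, 66, 71, 71, 74]
Median: 57.5
Mode: 71 (2 times)
Range: 74 - 12 = 62
Min: 12, Max: 74

mean=51.3, median=57.5, mode=71, range=62


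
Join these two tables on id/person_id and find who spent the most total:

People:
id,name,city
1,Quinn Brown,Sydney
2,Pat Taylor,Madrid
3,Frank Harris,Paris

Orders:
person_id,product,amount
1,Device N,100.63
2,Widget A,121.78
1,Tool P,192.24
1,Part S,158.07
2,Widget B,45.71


Join on: people.id = orders.person_id

Joined rows:
  Quinn Brown (Sydney) bought Device N for $100.63
  Pat Taylor (Madrid) bought Widget A for $121.78
  Quinn Brown (Sydney) bought Tool P for $192.24
  Quinn Brown (Sydney) bought Part S for $158.07
  Pat Taylor (Madrid) bought Widget B for $45.71

Total per person:
  Quinn Brown: $450.94
  Pat Taylor: $167.49

Top spender: Quinn Brown ($450.94)

Quinn Brown ($450.94)


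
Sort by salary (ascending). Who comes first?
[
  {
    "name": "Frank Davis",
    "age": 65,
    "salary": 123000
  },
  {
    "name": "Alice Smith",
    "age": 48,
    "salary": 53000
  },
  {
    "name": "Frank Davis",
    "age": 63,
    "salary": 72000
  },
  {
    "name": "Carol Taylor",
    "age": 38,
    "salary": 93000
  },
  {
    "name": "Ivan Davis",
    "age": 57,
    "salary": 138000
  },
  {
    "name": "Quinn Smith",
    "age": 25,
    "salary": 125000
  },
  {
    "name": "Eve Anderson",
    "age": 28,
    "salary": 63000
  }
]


Sort by: salary (ascending)

Sorted order:
  1. Alice Smith (salary = 53000)
  2. Eve Anderson (salary = 63000)
  3. Frank Davis (salary = 72000)
  4. Carol Taylor (salary = 93000)
  5. Frank Davis (salary = 123000)
  6. Quinn Smith (salary = 125000)
  7. Ivan Davis (salary = 138000)

First: Alice Smith

Alice Smith


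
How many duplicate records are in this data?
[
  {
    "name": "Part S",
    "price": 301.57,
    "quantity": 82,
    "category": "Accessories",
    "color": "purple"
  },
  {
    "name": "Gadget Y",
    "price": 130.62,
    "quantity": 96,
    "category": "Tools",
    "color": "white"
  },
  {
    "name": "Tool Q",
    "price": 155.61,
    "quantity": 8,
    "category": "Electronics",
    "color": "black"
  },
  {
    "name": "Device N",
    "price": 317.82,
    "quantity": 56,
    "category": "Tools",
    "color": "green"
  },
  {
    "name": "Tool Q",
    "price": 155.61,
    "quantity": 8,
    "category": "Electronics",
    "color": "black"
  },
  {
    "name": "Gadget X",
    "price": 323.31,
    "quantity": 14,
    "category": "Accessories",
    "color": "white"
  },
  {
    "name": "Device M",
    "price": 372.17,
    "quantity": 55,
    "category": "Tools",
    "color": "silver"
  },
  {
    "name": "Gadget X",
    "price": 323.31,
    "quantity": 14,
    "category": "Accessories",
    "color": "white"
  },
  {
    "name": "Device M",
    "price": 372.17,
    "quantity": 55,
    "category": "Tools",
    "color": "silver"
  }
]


Checking 9 records for duplicates:

  Row 1: Part S ($301.57, qty 82)
  Row 2: Gadget Y ($130.62, qty 96)
  Row 3: Tool Q ($155.61, qty 8)
  Row 4: Device N ($317.82, qty 56)
  Row 5: Tool Q ($155.61, qty 8) <-- DUPLICATE
  Row 6: Gadget X ($323.31, qty 14)
  Row 7: Device M ($372.17, qty 55)
  Row 8: Gadget X ($323.31, qty 14) <-- DUPLICATE
  Row 9: Device M ($372.17, qty 55) <-- DUPLICATE

Duplicates found: 3
Unique records: 6

3 duplicates, 6 unique


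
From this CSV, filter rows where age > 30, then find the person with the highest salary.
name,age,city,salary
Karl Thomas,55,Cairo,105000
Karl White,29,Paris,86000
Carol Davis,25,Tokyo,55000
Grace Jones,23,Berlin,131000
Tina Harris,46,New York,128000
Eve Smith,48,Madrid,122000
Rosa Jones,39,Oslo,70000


Filter: age > 30
Sort by: salary (descending)

Filtered records (4):
  Tina Harris, age 46, salary $128000
  Eve Smith, age 48, salary $122000
  Karl Thomas, age 55, salary $105000
  Rosa Jones, age 39, salary $70000

Highest salary: Tina Harris ($128000)

Tina Harris


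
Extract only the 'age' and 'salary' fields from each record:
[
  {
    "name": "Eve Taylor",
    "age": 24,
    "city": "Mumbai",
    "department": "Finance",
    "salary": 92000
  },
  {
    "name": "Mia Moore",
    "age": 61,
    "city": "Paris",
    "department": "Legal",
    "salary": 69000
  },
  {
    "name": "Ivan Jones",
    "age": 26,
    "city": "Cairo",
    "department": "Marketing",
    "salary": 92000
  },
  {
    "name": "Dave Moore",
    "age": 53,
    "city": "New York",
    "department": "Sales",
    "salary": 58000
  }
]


Original: 4 records with fields: name, age, city, department, salary
Keep: ['age', 'salary']
Drop: ['name', 'city', 'department']
Result: 4 records, 2 fields each

[
  {
    "age": 24,
    "salary": 92000
  },
  {
    "age": 61,
    "salary": 69000
  },
  {
    "age": 26,
    "salary": 92000
  },
  {
    "age": 53,
    "salary": 58000
  }
]


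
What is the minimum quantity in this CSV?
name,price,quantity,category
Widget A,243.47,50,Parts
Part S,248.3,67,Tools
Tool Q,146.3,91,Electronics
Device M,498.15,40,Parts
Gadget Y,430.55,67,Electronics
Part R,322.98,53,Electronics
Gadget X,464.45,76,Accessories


Computing minimum quantity:
Values: [50, 67, 91, 40, 67, 53, 76]
Min = 40

40


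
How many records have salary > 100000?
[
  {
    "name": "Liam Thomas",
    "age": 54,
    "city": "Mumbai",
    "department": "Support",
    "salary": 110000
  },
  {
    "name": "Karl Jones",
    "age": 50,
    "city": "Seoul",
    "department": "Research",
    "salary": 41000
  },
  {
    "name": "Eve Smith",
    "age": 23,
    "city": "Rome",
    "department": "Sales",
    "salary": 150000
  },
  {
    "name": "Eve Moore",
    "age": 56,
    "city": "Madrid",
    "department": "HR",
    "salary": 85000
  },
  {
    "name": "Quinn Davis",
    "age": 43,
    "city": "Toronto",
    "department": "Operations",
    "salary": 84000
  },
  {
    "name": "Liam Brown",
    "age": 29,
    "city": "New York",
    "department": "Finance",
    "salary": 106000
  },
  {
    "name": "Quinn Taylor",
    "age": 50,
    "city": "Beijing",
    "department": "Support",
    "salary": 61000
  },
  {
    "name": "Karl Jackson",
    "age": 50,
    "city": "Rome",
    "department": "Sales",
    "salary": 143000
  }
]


Data: 8 records
Condition: salary > 100000

Checking each record:
  Liam Thomas: 110000 MATCH
  Karl Jones: 41000
  Eve Smith: 150000 MATCH
  Eve Moore: 85000
  Quinn Davis: 84000
  Liam Brown: 106000 MATCH
  Quinn Taylor: 61000
  Karl Jackson: 143000 MATCH

Count: 4

4


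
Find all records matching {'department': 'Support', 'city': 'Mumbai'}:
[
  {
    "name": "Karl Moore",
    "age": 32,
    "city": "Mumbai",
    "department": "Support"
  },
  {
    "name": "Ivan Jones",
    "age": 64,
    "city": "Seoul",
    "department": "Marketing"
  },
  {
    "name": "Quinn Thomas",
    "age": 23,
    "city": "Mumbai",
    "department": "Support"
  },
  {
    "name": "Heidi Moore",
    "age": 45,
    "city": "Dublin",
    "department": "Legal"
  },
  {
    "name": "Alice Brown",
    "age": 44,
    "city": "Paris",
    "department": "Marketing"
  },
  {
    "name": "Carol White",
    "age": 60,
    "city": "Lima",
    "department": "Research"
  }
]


Search criteria: {'department': 'Support', 'city': 'Mumbai'}

Checking 6 records:
  Karl Moore: {department: Support, city: Mumbai} <-- MATCH
  Ivan Jones: {department: Marketing, city: Seoul}
  Quinn Thomas: {department: Support, city: Mumbai} <-- MATCH
  Heidi Moore: {department: Legal, city: Dublin}
  Alice Brown: {department: Marketing, city: Paris}
  Carol White: {department: Research, city: Lima}

Matches: ["Karl Moore", "Quinn Thomas"]

["Karl Moore", "Quinn Thomas"]


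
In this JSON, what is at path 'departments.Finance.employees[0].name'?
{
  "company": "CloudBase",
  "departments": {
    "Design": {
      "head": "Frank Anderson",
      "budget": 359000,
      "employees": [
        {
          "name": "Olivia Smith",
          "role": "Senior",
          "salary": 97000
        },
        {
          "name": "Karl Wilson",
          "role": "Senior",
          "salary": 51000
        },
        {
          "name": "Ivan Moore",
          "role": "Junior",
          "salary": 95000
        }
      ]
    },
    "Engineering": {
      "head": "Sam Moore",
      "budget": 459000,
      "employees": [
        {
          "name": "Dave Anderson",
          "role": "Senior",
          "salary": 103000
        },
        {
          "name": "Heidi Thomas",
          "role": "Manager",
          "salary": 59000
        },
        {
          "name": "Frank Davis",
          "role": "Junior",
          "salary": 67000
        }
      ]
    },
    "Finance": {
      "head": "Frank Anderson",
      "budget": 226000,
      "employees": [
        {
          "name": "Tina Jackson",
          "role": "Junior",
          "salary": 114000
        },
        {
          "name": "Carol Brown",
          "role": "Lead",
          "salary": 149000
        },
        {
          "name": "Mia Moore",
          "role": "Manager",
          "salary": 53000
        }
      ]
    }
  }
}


Path: departments.Finance.employees[0].name

Navigate:
  -> departments
  -> Finance
  -> employees[0].name = 'Tina Jackson'

Tina Jackson


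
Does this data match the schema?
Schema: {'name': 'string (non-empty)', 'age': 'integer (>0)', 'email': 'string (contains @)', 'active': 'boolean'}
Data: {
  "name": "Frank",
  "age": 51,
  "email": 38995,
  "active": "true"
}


Validating each field against schema:
  name: OK (non-empty string)
  age: OK (positive integer)
  email: FAIL (38995 is not a string)
  active: FAIL ("true" is not a boolean)

Result: INVALID (2 errors: email, active)

INVALID (2 errors: email, active)


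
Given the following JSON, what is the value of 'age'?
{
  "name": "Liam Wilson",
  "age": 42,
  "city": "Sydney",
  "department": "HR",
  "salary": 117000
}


Looking up field 'age'
Value: 42

42


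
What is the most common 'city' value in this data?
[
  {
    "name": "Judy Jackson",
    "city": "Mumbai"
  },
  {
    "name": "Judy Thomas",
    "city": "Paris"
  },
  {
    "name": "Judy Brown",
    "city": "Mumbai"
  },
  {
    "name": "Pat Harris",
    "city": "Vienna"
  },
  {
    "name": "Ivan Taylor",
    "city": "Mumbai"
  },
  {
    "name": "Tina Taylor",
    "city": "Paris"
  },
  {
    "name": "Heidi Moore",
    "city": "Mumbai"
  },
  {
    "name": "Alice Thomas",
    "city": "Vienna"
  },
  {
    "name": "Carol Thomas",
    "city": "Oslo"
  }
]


Counting 'city' values across 9 records:

  Mumbai: 4 ####
  Paris: 2 ##
  Vienna: 2 ##
  Oslo: 1 #

Most common: Mumbai (4 times)

Mumbai (4 times)


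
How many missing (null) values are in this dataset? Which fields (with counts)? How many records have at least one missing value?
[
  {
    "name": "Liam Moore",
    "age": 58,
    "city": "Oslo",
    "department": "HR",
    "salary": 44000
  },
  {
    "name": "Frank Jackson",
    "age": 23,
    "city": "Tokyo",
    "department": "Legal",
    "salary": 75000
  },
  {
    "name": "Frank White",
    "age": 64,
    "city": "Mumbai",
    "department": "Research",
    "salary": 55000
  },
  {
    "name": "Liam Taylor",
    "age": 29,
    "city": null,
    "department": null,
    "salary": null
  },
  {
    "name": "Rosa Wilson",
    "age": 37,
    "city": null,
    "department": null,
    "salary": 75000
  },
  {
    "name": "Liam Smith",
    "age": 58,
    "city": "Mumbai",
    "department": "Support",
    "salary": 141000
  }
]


Checking for missing (null) values in 6 records:

  Liam Moore: complete
  Frank Jackson: complete
  Frank White: complete
  Liam Taylor: city, department, salary
  Rosa Wilson: city, department
  Liam Smith: complete

Per field:
  name: 0 missing
  age: 0 missing
  city: 2 missing
  department: 2 missing
  salary: 1 missing

Total missing values: 5
Records with any missing: 2

5 missing values (city: 2, department: 2, salary: 1); 2 incomplete records


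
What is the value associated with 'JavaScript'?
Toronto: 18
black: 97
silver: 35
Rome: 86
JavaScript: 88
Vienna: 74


Looking up key 'JavaScript'
Value: 88

88


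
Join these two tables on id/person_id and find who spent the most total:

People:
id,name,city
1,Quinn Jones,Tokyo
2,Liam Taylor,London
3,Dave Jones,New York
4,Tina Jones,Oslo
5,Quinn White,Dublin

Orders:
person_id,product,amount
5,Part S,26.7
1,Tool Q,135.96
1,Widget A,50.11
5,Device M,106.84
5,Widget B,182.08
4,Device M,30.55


Join on: people.id = orders.person_id

Joined rows:
  Quinn White (Dublin) bought Part S for $26.7
  Quinn Jones (Tokyo) bought Tool Q for $135.96
  Quinn Jones (Tokyo) bought Widget A for $50.11
  Quinn White (Dublin) bought Device M for $106.84
  Quinn White (Dublin) bought Widget B for $182.08
  Tina Jones (Oslo) bought Device M for $30.55

Total per person:
  Quinn White: $315.62
  Quinn Jones: $186.07
  Tina Jones: $30.55

Top spender: Quinn White ($315.62)

Quinn White ($315.62)


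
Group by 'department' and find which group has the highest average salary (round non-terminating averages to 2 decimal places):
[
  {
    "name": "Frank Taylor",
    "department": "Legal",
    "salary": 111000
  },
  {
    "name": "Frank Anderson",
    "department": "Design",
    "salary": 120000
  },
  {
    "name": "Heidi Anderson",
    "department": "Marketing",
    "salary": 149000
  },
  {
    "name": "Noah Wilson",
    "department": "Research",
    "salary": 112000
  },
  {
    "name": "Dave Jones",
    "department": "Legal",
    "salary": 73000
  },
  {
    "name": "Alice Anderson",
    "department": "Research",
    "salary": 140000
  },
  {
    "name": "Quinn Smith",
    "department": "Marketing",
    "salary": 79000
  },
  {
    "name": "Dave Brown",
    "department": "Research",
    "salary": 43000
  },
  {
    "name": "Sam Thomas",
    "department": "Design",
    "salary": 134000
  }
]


Group by: department

Groups:
  Design: 2 people, avg salary = 254000/2 = $127000
  Legal: 2 people, avg salary = 184000/2 = $92000
  Marketing: 2 people, avg salary = 228000/2 = $114000
  Research: 3 people, avg salary = 295000/3 ≈ $98333.33

Highest average salary: Design ($127000)

Design ($127000)


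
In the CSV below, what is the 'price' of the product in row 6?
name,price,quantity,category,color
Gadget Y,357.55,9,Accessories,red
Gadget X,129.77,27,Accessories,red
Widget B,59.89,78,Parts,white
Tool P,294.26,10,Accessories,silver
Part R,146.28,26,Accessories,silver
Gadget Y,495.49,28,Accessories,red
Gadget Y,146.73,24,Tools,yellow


Query: Row 6 ('Gadget Y'), column 'price'
Value: 495.49

495.49


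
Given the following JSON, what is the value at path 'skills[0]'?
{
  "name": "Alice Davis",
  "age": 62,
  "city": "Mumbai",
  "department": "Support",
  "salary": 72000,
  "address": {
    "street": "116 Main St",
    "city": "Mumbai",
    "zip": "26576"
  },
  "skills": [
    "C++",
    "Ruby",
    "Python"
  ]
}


Query: skills[0]
Path: skills -> first element
Value: C++

C++


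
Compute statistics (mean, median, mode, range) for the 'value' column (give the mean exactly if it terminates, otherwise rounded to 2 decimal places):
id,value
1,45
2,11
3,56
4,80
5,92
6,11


Data: [45, 11, 56, 80, 92, 11]
Count: 6
Sum: 295
Mean: 295/6 ≈ 49.17 (rounded to 2 decimal places)
Sorted: [11, 11, 45, 56, 80, 92]
Median: 50.5
Mode: 11 (2 times)
Range: 92 - 11 = 81
Min: 11, Max: 92

mean≈49.17, median=50.5, mode=11, range=81


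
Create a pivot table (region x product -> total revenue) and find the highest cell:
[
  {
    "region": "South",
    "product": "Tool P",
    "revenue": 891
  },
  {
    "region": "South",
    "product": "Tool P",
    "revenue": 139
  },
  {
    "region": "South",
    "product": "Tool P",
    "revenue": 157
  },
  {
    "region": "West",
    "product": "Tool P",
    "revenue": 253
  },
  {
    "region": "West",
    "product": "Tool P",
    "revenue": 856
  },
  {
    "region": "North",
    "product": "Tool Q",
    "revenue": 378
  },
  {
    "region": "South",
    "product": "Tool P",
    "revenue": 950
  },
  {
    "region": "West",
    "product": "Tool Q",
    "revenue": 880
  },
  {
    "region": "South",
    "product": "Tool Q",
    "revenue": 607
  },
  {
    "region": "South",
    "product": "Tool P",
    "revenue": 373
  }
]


Pivot: region (rows) x product (columns) -> total revenue

     Tool P        Tool Q      
North            0           378  
South         2510           607  
West          1109           880  

Highest: South / Tool P = $2510

South / Tool P = $2510


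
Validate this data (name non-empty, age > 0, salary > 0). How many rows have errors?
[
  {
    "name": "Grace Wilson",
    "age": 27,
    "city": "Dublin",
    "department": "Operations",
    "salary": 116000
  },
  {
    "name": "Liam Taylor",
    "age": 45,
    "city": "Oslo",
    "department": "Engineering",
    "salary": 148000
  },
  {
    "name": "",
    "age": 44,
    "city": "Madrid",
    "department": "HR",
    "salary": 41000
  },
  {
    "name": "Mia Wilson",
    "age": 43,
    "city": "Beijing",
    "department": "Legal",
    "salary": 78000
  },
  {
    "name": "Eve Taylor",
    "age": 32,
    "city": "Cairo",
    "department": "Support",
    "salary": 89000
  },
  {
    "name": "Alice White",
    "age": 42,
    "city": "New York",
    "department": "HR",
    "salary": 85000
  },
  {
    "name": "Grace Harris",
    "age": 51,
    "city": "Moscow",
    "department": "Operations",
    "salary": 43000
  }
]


Validating 7 records:
Rules: name non-empty, age > 0, salary > 0

  Row 1 (Grace Wilson): OK
  Row 2 (Liam Taylor): OK
  Row 3 (???): empty name
  Row 4 (Mia Wilson): OK
  Row 5 (Eve Taylor): OK
  Row 6 (Alice White): OK
  Row 7 (Grace Harris): OK

Total errors: 1

1 errors


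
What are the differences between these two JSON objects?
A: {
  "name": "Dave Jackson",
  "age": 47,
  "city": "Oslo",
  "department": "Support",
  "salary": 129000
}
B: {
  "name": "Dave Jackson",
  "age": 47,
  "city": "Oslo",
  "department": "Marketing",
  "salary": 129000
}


Comparing each field (in key order):
  name: same
  age: same
  city: same
  department: DIFFERENT
  salary: same
Differences:
  department: Support -> Marketing

1 field(s) changed

1 change: department


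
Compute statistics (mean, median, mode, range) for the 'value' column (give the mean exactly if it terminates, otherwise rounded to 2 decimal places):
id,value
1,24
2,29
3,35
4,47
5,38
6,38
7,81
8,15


Data: [24, 29, 35, 47, 38, 38, 81, 15]
Count: 8
Sum: 307
Mean: 307/8 = 38.375
Sorted: [15, 24, 29, 35, 38, 38, 47, 81]
Median: 36.5
Mode: 38 (2 times)
Range: 81 - 15 = 66
Min: 15, Max: 81

mean=38.375, median=36.5, mode=38, range=66


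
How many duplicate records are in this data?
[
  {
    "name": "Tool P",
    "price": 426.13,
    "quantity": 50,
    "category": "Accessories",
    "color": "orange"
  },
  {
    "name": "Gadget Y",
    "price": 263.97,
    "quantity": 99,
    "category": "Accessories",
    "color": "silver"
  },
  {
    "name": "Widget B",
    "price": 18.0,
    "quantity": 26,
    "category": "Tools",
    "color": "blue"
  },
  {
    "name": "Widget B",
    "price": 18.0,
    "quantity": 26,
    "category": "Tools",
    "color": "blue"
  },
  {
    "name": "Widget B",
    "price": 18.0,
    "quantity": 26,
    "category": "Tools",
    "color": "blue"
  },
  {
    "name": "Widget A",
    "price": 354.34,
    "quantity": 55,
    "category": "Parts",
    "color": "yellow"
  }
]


Checking 6 records for duplicates:

  Row 1: Tool P ($426.13, qty 50)
  Row 2: Gadget Y ($263.97, qty 99)
  Row 3: Widget B ($18.0, qty 26)
  Row 4: Widget B ($18.0, qty 26) <-- DUPLICATE
  Row 5: Widget B ($18.0, qty 26) <-- DUPLICATE
  Row 6: Widget A ($354.34, qty 55)

Duplicates found: 2
Unique records: 4

2 duplicates, 4 unique


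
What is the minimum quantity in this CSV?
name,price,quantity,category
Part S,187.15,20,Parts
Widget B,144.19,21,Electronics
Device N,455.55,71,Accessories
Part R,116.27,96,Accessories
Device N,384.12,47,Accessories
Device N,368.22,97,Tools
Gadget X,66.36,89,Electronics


Computing minimum quantity:
Values: [20, 21, 71, 96, 47, 97, 89]
Min = 20

20


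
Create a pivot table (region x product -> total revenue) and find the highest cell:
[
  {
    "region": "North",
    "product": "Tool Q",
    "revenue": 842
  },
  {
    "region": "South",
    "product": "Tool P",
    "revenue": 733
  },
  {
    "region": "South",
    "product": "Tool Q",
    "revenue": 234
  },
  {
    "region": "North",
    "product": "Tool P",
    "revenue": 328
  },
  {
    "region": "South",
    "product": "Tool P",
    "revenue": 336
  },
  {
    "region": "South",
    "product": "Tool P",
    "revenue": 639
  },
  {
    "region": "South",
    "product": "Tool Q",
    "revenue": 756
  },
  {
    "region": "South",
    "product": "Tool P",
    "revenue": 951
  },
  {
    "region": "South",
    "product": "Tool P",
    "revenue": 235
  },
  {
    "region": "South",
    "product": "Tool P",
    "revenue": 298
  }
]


Pivot: region (rows) x product (columns) -> total revenue

     Tool P        Tool Q      
North          328           842  
South         3192           990  

Highest: South / Tool P = $3192

South / Tool P = $3192


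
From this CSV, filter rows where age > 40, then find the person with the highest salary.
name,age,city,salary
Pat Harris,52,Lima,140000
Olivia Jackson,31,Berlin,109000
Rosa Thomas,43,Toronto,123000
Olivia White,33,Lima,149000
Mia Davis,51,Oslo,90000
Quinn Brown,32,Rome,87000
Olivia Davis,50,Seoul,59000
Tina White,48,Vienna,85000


Filter: age > 40
Sort by: salary (descending)

Filtered records (5):
  Pat Harris, age 52, salary $140000
  Rosa Thomas, age 43, salary $123000
  Mia Davis, age 51, salary $90000
  Tina White, age 48, salary $85000
  Olivia Davis, age 50, salary $59000

Highest salary: Pat Harris ($140000)

Pat Harris


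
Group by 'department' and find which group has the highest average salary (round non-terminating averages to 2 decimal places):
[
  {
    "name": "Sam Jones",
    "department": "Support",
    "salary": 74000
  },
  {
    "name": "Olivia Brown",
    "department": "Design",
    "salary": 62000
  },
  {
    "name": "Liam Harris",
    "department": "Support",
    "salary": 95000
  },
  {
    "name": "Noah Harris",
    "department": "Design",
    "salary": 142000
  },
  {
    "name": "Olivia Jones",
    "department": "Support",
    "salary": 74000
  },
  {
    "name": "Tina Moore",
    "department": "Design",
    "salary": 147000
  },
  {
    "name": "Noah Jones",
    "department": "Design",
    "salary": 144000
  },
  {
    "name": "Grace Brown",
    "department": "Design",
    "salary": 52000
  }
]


Group by: department

Groups:
  Design: 5 people, avg salary = 547000/5 = $109400
  Support: 3 people, avg salary = 243000/3 = $81000

Highest average salary: Design ($109400)

Design ($109400)


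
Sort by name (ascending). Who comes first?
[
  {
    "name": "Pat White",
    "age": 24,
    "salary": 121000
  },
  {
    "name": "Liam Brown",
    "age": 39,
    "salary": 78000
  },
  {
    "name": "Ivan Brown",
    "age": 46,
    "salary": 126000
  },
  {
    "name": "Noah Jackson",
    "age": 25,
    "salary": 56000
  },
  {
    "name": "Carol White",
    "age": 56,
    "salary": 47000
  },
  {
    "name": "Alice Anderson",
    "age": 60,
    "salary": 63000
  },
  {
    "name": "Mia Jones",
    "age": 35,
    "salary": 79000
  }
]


Sort by: name (ascending)

Sorted order:
  1. Alice Anderson (name = Alice Anderson)
  2. Carol White (name = Carol White)
  3. Ivan Brown (name = Ivan Brown)
  4. Liam Brown (name = Liam Brown)
  5. Mia Jones (name = Mia Jones)
  6. Noah Jackson (name = Noah Jackson)
  7. Pat White (name = Pat White)

First: Alice Anderson

Alice Anderson
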